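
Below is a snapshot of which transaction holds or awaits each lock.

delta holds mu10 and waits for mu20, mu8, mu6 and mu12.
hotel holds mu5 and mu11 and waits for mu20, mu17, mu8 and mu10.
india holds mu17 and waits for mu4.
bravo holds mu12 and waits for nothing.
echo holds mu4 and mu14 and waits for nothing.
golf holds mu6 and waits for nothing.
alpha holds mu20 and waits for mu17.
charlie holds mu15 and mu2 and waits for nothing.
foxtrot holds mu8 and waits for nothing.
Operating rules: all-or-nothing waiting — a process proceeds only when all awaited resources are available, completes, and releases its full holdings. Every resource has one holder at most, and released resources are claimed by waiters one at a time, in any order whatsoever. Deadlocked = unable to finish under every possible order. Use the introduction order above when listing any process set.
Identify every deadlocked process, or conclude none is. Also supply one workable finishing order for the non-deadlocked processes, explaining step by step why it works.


No process is deadlocked.
Key observation: all waits point, directly or indirectly, at processes that can finish, so nothing is permanently blocked.
One completion order for the rest: echo, golf, bravo, india, alpha, foxtrot, delta, charlie, hotel.
Walking it through:
  run echo (it waits on nothing); releases mu4 and mu14
  run golf (it waits on nothing); releases mu6
  run bravo (it waits on nothing); releases mu12
  run india (all its waits — mu4 — are resolved); releases mu17
  run alpha (all its waits — mu17 — are resolved); releases mu20
  run foxtrot (it waits on nothing); releases mu8
  run delta (all its waits — mu20, mu8, mu6 and mu12 — are resolved); releases mu10
  run charlie (it waits on nothing); releases mu15 and mu2
  run hotel (all its waits — mu20, mu17, mu8 and mu10 — are resolved); releases mu5 and mu11


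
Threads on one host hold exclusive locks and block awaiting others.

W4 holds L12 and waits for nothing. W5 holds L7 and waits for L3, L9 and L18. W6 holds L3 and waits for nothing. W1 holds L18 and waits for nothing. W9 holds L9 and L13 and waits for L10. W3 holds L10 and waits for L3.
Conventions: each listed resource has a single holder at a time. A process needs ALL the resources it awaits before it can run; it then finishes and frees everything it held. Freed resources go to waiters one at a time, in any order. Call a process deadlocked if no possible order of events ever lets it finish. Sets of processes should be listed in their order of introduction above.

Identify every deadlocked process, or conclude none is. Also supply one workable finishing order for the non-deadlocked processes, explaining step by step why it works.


Nothing here is deadlocked.
Key observation: there is no circular wait here — follow any chain and it reaches a process that is free to run now.
The rest can finish in the order W6, W1, W3, W4, W9, W5.
Walking it through:
  W6: no waits; runs immediately, freeing L3
  W1: no waits; runs immediately, freeing L18
  run W3 (all its waits — L3 — are resolved); releases L10
  W4: no waits; runs immediately, freeing L12
  run W9 (all its waits — L10 — are resolved); releases L9 and L13
  run W5 (all its waits — L3, L9 and L18 — are resolved); releases L7


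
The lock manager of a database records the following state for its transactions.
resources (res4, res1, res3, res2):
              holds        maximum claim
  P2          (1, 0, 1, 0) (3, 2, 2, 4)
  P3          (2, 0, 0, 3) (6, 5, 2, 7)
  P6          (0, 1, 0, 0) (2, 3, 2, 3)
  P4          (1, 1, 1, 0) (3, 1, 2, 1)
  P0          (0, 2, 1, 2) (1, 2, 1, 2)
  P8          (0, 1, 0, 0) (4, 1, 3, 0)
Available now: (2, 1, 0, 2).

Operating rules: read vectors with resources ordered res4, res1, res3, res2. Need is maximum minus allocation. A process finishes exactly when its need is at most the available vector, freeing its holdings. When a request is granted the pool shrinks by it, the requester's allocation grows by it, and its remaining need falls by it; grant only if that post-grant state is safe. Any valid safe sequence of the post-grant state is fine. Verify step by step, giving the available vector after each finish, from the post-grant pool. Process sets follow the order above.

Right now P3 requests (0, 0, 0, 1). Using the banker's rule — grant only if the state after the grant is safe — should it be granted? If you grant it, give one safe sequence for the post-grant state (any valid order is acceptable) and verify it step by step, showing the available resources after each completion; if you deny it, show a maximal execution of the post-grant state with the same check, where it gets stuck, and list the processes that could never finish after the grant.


DENY: after the grant no complete ordering would exist.
Key observation: after P0, P4, P6 the pool peaks at (3, 5, 2, 3), and each blocked process is short somewhere: P2 on res2; P3 on res4; P8 on res4, res3.
After a pretend grant, a maximal execution: P0, P4, P6 — then nothing else fits. Step-by-step check:
  pool = (2, 1, 0, 1)
  P0: need (1, 0, 0, 0) fits (2, 1, 0, 1); releases (0, 2, 1, 2), pool now (2, 3, 1, 3)
  P4: need (2, 0, 1, 1) fits (2, 3, 1, 3); releases (1, 1, 1, 0), pool now (3, 4, 2, 3)
  P6: need (2, 2, 2, 3) fits (3, 4, 2, 3); releases (0, 1, 0, 0), pool now (3, 5, 2, 3)
  P2 still needs (2, 2, 1, 4) but only (3, 5, 2, 3) is free — short on res2
  P3 still needs (4, 5, 2, 3) but only (3, 5, 2, 3) is free — short on res4
  P8 still needs (4, 0, 3, 0) but only (3, 5, 2, 3) is free — short on res4 and res3
Had the request been granted, P2, P3 and P8 could never finish.


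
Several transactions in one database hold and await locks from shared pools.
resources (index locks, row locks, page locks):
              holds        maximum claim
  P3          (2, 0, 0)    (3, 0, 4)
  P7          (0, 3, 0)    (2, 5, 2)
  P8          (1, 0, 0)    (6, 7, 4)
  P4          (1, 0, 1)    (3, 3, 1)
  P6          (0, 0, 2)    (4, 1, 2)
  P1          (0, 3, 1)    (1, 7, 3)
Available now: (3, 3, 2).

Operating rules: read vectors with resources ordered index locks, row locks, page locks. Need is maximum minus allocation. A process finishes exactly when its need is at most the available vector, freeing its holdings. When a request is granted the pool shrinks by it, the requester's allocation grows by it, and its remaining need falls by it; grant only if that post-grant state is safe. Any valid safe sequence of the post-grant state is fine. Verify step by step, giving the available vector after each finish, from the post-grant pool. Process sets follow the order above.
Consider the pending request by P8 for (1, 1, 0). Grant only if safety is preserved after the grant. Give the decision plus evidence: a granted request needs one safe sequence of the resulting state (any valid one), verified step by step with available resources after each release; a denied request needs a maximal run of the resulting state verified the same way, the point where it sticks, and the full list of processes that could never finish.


GRANT: granting preserves safety; a valid post-grant sequence is P7, P1, P4, P3, P8, P6.
Key observation: (2, 2, 2) free after granting still covers P7 first, and each release covers the next.
Verifying the post-grant state step by step:
  pool = (2, 2, 2)
  P7 needs (2, 2, 2) <= (2, 2, 2) -> finishes; pool += (0, 3, 0) = (2, 5, 2)
  P1 needs (1, 4, 2) <= (2, 5, 2) -> finishes; pool += (0, 3, 1) = (2, 8, 3)
  P4 needs (2, 3, 0) <= (2, 8, 3) -> finishes; pool += (1, 0, 1) = (3, 8, 4)
  P3 needs (1, 0, 4) <= (3, 8, 4) -> finishes; pool += (2, 0, 0) = (5, 8, 4)
  P8 needs (4, 6, 4) <= (5, 8, 4) -> finishes; pool += (2, 1, 0) = (7, 9, 4)
  P6 needs (4, 1, 0) <= (7, 9, 4) -> finishes; pool += (0, 0, 2) = (7, 9, 6)


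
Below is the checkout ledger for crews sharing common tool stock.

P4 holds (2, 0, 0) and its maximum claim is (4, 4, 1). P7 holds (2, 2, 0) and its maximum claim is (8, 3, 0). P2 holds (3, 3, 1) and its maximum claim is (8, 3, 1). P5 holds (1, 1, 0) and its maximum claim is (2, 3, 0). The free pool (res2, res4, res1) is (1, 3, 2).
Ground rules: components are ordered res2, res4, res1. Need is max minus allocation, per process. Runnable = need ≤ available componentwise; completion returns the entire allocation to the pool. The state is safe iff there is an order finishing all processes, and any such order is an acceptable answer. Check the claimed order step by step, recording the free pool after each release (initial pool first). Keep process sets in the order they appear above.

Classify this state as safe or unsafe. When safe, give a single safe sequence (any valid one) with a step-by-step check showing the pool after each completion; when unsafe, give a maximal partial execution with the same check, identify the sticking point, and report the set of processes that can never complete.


UNSAFE — no complete ordering exists.
Key observation: even finishing P5, P4 leaves just (4, 4, 2) free — too little res2 for any of the remaining processes.
The run P5, P4 cannot be extended any further. Verifying each step:
  pool = (1, 3, 2)
  P5: need (1, 2, 0) fits (1, 3, 2); releases (1, 1, 0), pool now (2, 4, 2)
  P4: need (2, 4, 1) fits (2, 4, 2); releases (2, 0, 0), pool now (4, 4, 2)
  P7 cannot run: need (6, 1, 0) vs free (4, 4, 2) (insufficient res2)
  P2 cannot run: need (5, 0, 0) vs free (4, 4, 2) (insufficient res2)
Never able to finish: P7 and P2.


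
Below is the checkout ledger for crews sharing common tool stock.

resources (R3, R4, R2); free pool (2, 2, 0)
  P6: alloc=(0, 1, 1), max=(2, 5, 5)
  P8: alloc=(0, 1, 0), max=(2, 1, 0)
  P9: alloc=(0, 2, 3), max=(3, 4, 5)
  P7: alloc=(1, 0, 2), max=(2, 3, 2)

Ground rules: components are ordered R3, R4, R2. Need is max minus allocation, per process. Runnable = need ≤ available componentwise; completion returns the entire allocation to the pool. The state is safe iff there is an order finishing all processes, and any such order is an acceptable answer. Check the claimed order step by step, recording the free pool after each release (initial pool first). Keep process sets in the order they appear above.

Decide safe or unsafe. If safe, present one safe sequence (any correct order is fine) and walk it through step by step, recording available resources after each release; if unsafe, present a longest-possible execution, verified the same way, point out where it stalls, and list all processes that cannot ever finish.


SAFE, for example via the order P8, P7, P9, P6.
Key observation: P8 is the earliest step where a requested resource binds exactly: need (2, 0, 0), pool (2, 2, 0) at its turn.
Verifying each step:
  pool = (2, 2, 0)
  P8: need (2, 0, 0) fits (2, 2, 0); releases (0, 1, 0), pool now (2, 3, 0)
  P7: need (1, 3, 0) fits (2, 3, 0); releases (1, 0, 2), pool now (3, 3, 2)
  P9: need (3, 2, 2) fits (3, 3, 2); releases (0, 2, 3), pool now (3, 5, 5)
  P6: need (2, 4, 4) fits (3, 5, 5); releases (0, 1, 1), pool now (3, 6, 6)


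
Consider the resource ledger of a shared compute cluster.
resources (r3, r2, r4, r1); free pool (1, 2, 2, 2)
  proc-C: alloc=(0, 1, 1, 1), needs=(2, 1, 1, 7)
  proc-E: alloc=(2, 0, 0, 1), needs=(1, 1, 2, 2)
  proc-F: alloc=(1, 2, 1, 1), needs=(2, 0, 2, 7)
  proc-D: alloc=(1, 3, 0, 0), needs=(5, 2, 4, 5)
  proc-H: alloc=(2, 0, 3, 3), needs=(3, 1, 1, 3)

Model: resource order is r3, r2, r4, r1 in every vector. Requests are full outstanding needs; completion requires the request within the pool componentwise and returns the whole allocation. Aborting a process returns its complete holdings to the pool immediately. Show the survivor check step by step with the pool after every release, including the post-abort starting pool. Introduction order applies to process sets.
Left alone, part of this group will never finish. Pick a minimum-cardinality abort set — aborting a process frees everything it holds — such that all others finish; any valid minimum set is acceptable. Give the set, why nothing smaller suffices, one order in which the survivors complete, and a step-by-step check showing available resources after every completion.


The answer: abort proc-C.
Key observation: the deadlocked proc-F becomes finishable only because proc-C released (0, 1, 1, 1); it completes at step 3 below.
Why nothing smaller works: aborting no one leaves the state deadlocked as given.
One survivor order: proc-E, proc-H, proc-F, proc-D. Verifying each step (post-abort pool first):
  pool = (1, 3, 3, 3)
  proc-E: need (1, 1, 2, 2) fits (1, 3, 3, 3); releases (2, 0, 0, 1), pool now (3, 3, 3, 4)
  proc-H: need (3, 1, 1, 3) fits (3, 3, 3, 4); releases (2, 0, 3, 3), pool now (5, 3, 6, 7)
  proc-F: need (2, 0, 2, 7) fits (5, 3, 6, 7); releases (1, 2, 1, 1), pool now (6, 5, 7, 8)
  proc-D: need (5, 2, 4, 5) fits (6, 5, 7, 8); releases (1, 3, 0, 0), pool now (7, 8, 7, 8)


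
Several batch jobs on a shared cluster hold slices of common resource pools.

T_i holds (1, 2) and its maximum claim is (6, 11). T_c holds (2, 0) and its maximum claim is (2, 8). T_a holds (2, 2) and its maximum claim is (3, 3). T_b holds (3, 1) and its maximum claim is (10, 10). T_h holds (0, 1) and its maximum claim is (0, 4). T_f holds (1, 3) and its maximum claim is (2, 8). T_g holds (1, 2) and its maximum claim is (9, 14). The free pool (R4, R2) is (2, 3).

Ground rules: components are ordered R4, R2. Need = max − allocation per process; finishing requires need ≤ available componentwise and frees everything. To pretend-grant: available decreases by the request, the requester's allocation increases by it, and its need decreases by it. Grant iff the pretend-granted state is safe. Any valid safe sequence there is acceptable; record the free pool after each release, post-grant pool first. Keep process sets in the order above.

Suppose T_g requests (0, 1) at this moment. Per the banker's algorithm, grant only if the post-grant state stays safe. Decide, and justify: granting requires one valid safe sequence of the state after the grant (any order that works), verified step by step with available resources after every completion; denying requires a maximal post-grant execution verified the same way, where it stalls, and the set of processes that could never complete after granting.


DENY. Granting would leave the state unsafe.
Key observation: no order helps: past T_a, T_h, T_f, T_c, the free pool tops out at (7, 8), below what each blocked process needs in R2.
On the post-grant state, T_a, T_h, T_f, T_c is a maximal run — nothing extends it. Step-by-step check:
  pool = (2, 2)
  T_a needs (1, 1) <= (2, 2) -> finishes; pool += (2, 2) = (4, 4)
  T_h needs (0, 3) <= (4, 4) -> finishes; pool += (0, 1) = (4, 5)
  T_f needs (1, 5) <= (4, 5) -> finishes; pool += (1, 3) = (5, 8)
  T_c needs (0, 8) <= (5, 8) -> finishes; pool += (2, 0) = (7, 8)
  blocked: T_i wants (5, 9), pool (7, 8) — not enough R2
  blocked: T_b wants (7, 9), pool (7, 8) — not enough R2
  blocked: T_g wants (8, 11), pool (7, 8) — not enough R4 and R2
Post-grant, the permanently blocked set is T_i, T_b and T_g.


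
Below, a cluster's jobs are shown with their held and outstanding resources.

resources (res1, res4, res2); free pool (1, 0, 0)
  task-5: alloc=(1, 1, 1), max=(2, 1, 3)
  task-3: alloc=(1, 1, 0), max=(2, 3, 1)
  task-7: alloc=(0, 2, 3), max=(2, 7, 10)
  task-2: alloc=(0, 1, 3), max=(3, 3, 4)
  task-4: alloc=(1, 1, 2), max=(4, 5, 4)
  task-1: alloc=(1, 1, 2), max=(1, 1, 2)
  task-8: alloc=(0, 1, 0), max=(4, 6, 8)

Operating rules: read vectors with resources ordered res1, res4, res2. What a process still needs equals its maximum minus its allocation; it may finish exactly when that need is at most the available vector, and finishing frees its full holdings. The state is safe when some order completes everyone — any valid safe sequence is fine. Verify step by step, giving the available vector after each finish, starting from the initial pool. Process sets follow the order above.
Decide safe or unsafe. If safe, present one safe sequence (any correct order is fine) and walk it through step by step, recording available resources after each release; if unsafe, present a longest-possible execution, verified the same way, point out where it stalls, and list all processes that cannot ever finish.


SAFE — a valid safe sequence is task-1, task-5, task-2, task-3, task-4, task-8, task-7.
Key observation: task-5 marks the first exact bind of the order: its need (1, 0, 2) fits the free (2, 1, 2) with zero slack on a requested resource.
Check, step by step:
  pool = (1, 0, 0)
  run task-1 (needs (0, 0, 0), free (1, 0, 0)); after release of (1, 1, 2) the pool is (2, 1, 2)
  run task-5 (needs (1, 0, 2), free (2, 1, 2)); after release of (1, 1, 1) the pool is (3, 2, 3)
  run task-2 (needs (3, 2, 1), free (3, 2, 3)); after release of (0, 1, 3) the pool is (3, 3, 6)
  run task-3 (needs (1, 2, 1), free (3, 3, 6)); after release of (1, 1, 0) the pool is (4, 4, 6)
  run task-4 (needs (3, 4, 2), free (4, 4, 6)); after release of (1, 1, 2) the pool is (5, 5, 8)
  run task-8 (needs (4, 5, 8), free (5, 5, 8)); after release of (0, 1, 0) the pool is (5, 6, 8)
  run task-7 (needs (2, 5, 7), free (5, 6, 8)); after release of (0, 2, 3) the pool is (5, 8, 11)


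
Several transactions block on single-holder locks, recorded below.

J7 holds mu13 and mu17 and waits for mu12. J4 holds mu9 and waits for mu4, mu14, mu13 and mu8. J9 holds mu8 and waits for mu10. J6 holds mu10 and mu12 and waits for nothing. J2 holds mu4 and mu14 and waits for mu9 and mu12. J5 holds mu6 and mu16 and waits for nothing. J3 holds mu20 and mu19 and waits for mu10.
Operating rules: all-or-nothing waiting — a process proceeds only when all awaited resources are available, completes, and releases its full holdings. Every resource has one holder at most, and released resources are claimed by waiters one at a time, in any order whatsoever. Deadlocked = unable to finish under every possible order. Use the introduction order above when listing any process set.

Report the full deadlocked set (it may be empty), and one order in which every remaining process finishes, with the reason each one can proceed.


The deadlocked set is J4 and J2.
Key observation: nobody on the ring J4 -> J2 -> J4 can start until another member finishes, which never happens; no other process is dragged down with it.
A valid finishing order for the others: J6, J7, J3, J9, J5.
Step-by-step check:
  J6: no waits; runs immediately, freeing mu10 and mu12
  run J7 (all its waits — mu12 — are resolved); releases mu13 and mu17
  run J3 (all its waits — mu10 — are resolved); releases mu20 and mu19
  run J9 (all its waits — mu10 — are resolved); releases mu8
  J5: no waits; runs immediately, freeing mu6 and mu16


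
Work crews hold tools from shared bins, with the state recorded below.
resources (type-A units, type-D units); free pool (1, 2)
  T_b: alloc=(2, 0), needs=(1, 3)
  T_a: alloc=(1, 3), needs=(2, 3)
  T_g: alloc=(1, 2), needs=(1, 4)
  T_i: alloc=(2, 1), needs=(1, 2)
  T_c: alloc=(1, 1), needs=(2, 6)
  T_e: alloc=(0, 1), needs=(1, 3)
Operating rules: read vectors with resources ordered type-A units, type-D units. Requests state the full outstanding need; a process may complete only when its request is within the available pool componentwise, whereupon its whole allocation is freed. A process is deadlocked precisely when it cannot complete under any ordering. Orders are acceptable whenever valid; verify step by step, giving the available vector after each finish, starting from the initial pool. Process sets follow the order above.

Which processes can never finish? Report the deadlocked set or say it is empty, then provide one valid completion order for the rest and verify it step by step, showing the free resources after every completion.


The deadlocked set is empty.
Key observation: no deadlock: T_i fits now, and the freed resources carry the rest through.
A valid finishing order for the others: T_i, T_e, T_a, T_c, T_g, T_b. Check, step by step:
  pool = (1, 2)
  T_i needs (1, 2) <= (1, 2) -> finishes; pool += (2, 1) = (3, 3)
  T_e needs (1, 3) <= (3, 3) -> finishes; pool += (0, 1) = (3, 4)
  T_a needs (2, 3) <= (3, 4) -> finishes; pool += (1, 3) = (4, 7)
  T_c needs (2, 6) <= (4, 7) -> finishes; pool += (1, 1) = (5, 8)
  T_g needs (1, 4) <= (5, 8) -> finishes; pool += (1, 2) = (6, 10)
  T_b needs (1, 3) <= (6, 10) -> finishes; pool += (2, 0) = (8, 10)


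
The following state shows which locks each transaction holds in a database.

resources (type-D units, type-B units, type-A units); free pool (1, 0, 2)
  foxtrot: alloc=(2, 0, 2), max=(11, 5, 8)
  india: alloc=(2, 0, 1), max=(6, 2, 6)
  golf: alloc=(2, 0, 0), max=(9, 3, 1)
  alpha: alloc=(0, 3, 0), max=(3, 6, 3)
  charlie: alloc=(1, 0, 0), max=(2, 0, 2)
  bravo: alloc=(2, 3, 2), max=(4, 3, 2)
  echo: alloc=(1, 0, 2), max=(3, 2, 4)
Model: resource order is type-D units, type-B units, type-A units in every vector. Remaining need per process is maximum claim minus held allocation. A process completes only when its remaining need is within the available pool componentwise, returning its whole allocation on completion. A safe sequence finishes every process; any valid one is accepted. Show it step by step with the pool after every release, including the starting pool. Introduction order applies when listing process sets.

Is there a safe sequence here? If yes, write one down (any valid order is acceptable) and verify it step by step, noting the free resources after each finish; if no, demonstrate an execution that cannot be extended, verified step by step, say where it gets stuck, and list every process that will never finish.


SAFE — a valid safe sequence is charlie, bravo, echo, alpha, india, golf, foxtrot.
Key observation: at charlie the run first touches a limit — (1, 0, 2) against (1, 0, 2), exact on a resource it actually requests.
Step-by-step check:
  pool = (1, 0, 2)
  charlie: need (1, 0, 2) fits (1, 0, 2); releases (1, 0, 0), pool now (2, 0, 2)
  bravo: need (2, 0, 0) fits (2, 0, 2); releases (2, 3, 2), pool now (4, 3, 4)
  echo: need (2, 2, 2) fits (4, 3, 4); releases (1, 0, 2), pool now (5, 3, 6)
  alpha: need (3, 3, 3) fits (5, 3, 6); releases (0, 3, 0), pool now (5, 6, 6)
  india: need (4, 2, 5) fits (5, 6, 6); releases (2, 0, 1), pool now (7, 6, 7)
  golf: need (7, 3, 1) fits (7, 6, 7); releases (2, 0, 0), pool now (9, 6, 7)
  foxtrot: need (9, 5, 6) fits (9, 6, 7); releases (2, 0, 2), pool now (11, 6, 9)


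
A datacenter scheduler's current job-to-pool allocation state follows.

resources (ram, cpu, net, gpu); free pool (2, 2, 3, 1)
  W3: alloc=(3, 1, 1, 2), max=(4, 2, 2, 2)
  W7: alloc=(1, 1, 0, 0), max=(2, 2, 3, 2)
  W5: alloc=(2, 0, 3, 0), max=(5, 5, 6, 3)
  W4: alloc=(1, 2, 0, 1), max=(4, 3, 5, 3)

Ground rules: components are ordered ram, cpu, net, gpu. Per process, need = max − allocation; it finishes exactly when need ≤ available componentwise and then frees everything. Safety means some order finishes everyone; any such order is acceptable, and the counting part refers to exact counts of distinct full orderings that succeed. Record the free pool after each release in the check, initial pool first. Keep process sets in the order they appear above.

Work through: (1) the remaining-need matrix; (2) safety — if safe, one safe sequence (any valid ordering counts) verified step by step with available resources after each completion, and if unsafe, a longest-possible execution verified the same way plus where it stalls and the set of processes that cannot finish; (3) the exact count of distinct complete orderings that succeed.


(1) Remaining need (order ram, cpu, net, gpu):
  W3: (1, 1, 1, 0)
  W7: (1, 1, 3, 2)
  W5: (3, 5, 3, 3)
  W4: (3, 1, 5, 2)
(2) UNSAFE.
Key observation: after W3, W7 the pool peaks at (6, 4, 4, 3), and each blocked process is short somewhere: W5 on cpu; W4 on net.
A maximal execution: W3, W7 — then nothing else fits. Step-by-step check:
  pool = (2, 2, 3, 1)
  W3 needs (1, 1, 1, 0) <= (2, 2, 3, 1) -> finishes; pool += (3, 1, 1, 2) = (5, 3, 4, 3)
  W7 needs (1, 1, 3, 2) <= (5, 3, 4, 3) -> finishes; pool += (1, 1, 0, 0) = (6, 4, 4, 3)
  W5 still needs (3, 5, 3, 3) but only (6, 4, 4, 3) is free — short on cpu
  W4 still needs (3, 1, 5, 2) but only (6, 4, 4, 3) is free — short on net
Never able to finish: W5 and W4.
(3) Precisely 0 of the possible complete orderings are safe sequences.


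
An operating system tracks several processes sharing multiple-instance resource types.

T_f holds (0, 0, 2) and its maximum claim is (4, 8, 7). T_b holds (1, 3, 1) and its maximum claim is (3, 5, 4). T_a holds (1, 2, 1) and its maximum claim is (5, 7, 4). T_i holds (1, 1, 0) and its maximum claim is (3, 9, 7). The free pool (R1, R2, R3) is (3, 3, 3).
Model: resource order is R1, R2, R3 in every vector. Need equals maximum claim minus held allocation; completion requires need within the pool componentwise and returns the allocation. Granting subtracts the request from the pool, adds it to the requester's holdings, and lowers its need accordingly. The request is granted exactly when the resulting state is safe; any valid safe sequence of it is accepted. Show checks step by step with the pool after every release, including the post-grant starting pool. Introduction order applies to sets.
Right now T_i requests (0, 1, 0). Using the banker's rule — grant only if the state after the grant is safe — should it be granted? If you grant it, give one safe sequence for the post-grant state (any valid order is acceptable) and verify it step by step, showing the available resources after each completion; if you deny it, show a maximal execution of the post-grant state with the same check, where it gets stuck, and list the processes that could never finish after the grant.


DENY — the pretend-granted state is unsafe.
Key observation: after T_b, T_a the pool peaks at (5, 7, 5), and each blocked process is short somewhere: T_f on R2; T_i on R3.
On the post-grant state, T_b, T_a is a maximal run — nothing extends it. Step-by-step check:
  pool = (3, 2, 3)
  T_b needs (2, 2, 3) <= (3, 2, 3) -> finishes; pool += (1, 3, 1) = (4, 5, 4)
  T_a needs (4, 5, 3) <= (4, 5, 4) -> finishes; pool += (1, 2, 1) = (5, 7, 5)
  blocked: T_f wants (4, 8, 5), pool (5, 7, 5) — not enough R2
  blocked: T_i wants (2, 7, 7), pool (5, 7, 5) — not enough R3
Post-grant, the permanently blocked set is T_f and T_i.


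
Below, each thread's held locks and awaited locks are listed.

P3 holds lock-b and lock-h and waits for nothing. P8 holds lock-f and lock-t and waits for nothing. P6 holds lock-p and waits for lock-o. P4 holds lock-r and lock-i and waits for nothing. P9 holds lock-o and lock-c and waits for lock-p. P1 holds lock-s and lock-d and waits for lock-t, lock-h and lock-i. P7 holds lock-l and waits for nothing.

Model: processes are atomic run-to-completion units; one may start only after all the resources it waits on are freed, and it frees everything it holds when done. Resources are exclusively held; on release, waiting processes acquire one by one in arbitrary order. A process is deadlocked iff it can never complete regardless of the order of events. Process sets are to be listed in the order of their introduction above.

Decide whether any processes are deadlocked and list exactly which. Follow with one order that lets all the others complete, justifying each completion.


The deadlocked set is P6 and P9.
Key observation: the loop P6 -> P9 -> P6 blocks itself forever; no other process is dragged down with it.
A valid finishing order for the others: P3, P4, P7, P8, P1.
Check, step by step:
  P3: no waits; runs immediately, freeing lock-b and lock-h
  P4: no waits; runs immediately, freeing lock-r and lock-i
  P7: no waits; runs immediately, freeing lock-l
  P8: no waits; runs immediately, freeing lock-f and lock-t
  P1: everything it awaited (lock-t, lock-h and lock-i) is free; runs, freeing lock-s and lock-d


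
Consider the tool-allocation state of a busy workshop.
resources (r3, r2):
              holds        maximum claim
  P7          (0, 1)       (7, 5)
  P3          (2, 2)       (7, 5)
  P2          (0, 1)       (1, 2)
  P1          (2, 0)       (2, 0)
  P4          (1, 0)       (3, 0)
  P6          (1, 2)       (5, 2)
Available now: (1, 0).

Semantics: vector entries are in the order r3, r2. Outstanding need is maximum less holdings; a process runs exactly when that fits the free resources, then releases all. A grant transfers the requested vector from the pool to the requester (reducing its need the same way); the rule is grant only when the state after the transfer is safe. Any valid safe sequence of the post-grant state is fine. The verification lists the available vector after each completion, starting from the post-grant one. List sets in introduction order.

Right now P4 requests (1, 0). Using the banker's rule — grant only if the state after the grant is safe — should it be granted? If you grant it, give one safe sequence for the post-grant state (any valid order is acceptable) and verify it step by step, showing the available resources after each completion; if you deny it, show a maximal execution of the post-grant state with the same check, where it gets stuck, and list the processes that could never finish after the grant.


GRANT — the state after the grant stays safe, e.g. via P1, P4, P6, P2, P3, P7.
Key observation: the transfer keeps a workable pool ((0, 0)); P1 starts the safe sequence.
Step-by-step check of the post-grant state:
  pool = (0, 0)
  P1 needs (0, 0) <= (0, 0) -> finishes; pool += (2, 0) = (2, 0)
  P4 needs (1, 0) <= (2, 0) -> finishes; pool += (2, 0) = (4, 0)
  P6 needs (4, 0) <= (4, 0) -> finishes; pool += (1, 2) = (5, 2)
  P2 needs (1, 1) <= (5, 2) -> finishes; pool += (0, 1) = (5, 3)
  P3 needs (5, 3) <= (5, 3) -> finishes; pool += (2, 2) = (7, 5)
  P7 needs (7, 4) <= (7, 5) -> finishes; pool += (0, 1) = (7, 6)


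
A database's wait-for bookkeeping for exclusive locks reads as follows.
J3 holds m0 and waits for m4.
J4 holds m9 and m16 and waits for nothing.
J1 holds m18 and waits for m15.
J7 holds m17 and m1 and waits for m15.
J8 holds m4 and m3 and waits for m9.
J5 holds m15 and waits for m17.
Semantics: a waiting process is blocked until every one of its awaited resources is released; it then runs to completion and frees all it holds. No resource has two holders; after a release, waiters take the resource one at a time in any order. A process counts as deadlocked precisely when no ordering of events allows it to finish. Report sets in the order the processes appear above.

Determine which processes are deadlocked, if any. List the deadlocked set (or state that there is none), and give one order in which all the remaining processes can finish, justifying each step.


Deadlocked: J1, J7 and J5.
Key observation: the wait chain closes on itself along J5 -> J7 -> J5; J1 waits into the deadlock from upstream.
The rest can finish in the order J4, J8, J3.
Verifying each step:
  J4 waits on nothing -> runs at once and releases m9 and m16
  run J8 (all its waits — m9 — are resolved); releases m4 and m3
  run J3 (all its waits — m4 — are resolved); releases m0


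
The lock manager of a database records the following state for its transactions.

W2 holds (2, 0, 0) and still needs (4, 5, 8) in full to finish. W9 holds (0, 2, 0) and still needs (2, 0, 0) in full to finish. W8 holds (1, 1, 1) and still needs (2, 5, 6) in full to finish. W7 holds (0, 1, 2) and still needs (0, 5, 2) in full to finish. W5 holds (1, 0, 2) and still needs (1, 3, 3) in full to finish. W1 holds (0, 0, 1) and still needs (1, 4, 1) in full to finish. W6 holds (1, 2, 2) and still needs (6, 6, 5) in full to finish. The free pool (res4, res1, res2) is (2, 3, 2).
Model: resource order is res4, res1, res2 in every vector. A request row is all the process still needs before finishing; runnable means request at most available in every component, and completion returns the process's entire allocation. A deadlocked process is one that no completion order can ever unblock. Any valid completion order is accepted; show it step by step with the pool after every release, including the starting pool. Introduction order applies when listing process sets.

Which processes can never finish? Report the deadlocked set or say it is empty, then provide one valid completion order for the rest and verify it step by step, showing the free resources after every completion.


Nothing here is deadlocked.
Key observation: there is always a runnable process — W9 first — so the state unwinds completely.
A valid finishing order for the others: W9, W1, W7, W5, W8, W2, W6. Check, step by step:
  pool = (2, 3, 2)
  W9 needs (2, 0, 0) <= (2, 3, 2) -> finishes; pool += (0, 2, 0) = (2, 5, 2)
  W1 needs (1, 4, 1) <= (2, 5, 2) -> finishes; pool += (0, 0, 1) = (2, 5, 3)
  W7 needs (0, 5, 2) <= (2, 5, 3) -> finishes; pool += (0, 1, 2) = (2, 6, 5)
  W5 needs (1, 3, 3) <= (2, 6, 5) -> finishes; pool += (1, 0, 2) = (3, 6, 7)
  W8 needs (2, 5, 6) <= (3, 6, 7) -> finishes; pool += (1, 1, 1) = (4, 7, 8)
  W2 needs (4, 5, 8) <= (4, 7, 8) -> finishes; pool += (2, 0, 0) = (6, 7, 8)
  W6 needs (6, 6, 5) <= (6, 7, 8) -> finishes; pool += (1, 2, 2) = (7, 9, 10)


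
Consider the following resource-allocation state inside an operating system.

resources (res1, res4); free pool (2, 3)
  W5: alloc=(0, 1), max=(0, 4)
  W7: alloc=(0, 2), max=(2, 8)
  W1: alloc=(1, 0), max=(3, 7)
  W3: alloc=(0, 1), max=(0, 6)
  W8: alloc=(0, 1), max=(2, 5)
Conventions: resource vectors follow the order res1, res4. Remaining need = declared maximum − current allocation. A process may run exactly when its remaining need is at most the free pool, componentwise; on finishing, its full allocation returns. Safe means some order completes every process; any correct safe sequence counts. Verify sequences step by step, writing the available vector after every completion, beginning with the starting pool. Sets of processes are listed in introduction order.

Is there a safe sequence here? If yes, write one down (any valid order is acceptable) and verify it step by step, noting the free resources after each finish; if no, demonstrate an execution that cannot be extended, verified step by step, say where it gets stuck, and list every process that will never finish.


SAFE. One safe sequence: W5, W8, W3, W7, W1.
Key observation: at W5 the run first touches a limit — (0, 3) against (2, 3), exact on a resource it actually requests.
Walking it through:
  pool = (2, 3)
  W5 needs (0, 3) <= (2, 3) -> finishes; pool += (0, 1) = (2, 4)
  W8 needs (2, 4) <= (2, 4) -> finishes; pool += (0, 1) = (2, 5)
  W3 needs (0, 5) <= (2, 5) -> finishes; pool += (0, 1) = (2, 6)
  W7 needs (2, 6) <= (2, 6) -> finishes; pool += (0, 2) = (2, 8)
  W1 needs (2, 7) <= (2, 8) -> finishes; pool += (1, 0) = (3, 8)


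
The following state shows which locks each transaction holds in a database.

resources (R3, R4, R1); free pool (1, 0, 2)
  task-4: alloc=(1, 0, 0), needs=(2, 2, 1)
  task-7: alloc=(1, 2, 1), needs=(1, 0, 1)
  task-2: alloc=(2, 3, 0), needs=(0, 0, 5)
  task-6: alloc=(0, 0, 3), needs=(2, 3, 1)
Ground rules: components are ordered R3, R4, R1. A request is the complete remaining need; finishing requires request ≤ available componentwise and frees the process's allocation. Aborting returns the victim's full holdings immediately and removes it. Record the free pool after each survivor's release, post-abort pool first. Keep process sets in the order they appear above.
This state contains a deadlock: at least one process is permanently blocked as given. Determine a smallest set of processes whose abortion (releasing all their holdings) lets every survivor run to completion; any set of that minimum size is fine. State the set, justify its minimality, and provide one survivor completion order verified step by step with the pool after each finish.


Abort task-6.
Key observation: task-2 was stuck for good until task-6 gave back (0, 0, 3); in the order shown it finishes at step 2.
Minimality: the empty abort set fails — the state is deadlocked as it stands.
One survivor order: task-7, task-2, task-4. Verifying each step (post-abort pool first):
  pool = (1, 0, 5)
  task-7 needs (1, 0, 1) <= (1, 0, 5) -> finishes; pool += (1, 2, 1) = (2, 2, 6)
  task-2 needs (0, 0, 5) <= (2, 2, 6) -> finishes; pool += (2, 3, 0) = (4, 5, 6)
  task-4 needs (2, 2, 1) <= (4, 5, 6) -> finishes; pool += (1, 0, 0) = (5, 5, 6)


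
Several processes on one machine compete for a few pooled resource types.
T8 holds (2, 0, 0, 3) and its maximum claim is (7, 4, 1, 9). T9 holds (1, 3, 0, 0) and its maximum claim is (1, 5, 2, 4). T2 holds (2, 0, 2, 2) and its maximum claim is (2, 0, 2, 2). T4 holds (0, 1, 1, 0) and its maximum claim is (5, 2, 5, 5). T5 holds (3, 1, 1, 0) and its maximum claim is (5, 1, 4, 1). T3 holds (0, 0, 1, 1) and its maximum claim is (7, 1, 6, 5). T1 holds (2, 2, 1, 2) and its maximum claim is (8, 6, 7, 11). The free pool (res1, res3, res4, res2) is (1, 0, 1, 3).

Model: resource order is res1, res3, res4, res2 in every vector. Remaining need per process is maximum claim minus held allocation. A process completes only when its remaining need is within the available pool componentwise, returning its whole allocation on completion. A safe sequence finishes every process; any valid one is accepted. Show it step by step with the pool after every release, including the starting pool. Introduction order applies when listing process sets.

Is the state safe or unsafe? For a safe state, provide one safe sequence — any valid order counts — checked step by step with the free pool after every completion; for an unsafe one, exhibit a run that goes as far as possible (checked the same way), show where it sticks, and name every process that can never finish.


SAFE — a valid safe sequence is T2, T5, T4, T9, T3, T8, T1.
Key observation: T5 marks the first exact bind of the order: its need (2, 0, 3, 1) fits the free (3, 0, 3, 5) with zero slack on a requested resource.
Check, step by step:
  pool = (1, 0, 1, 3)
  T2: need (0, 0, 0, 0) fits (1, 0, 1, 3); releases (2, 0, 2, 2), pool now (3, 0, 3, 5)
  T5: need (2, 0, 3, 1) fits (3, 0, 3, 5); releases (3, 1, 1, 0), pool now (6, 1, 4, 5)
  T4: need (5, 1, 4, 5) fits (6, 1, 4, 5); releases (0, 1, 1, 0), pool now (6, 2, 5, 5)
  T9: need (0, 2, 2, 4) fits (6, 2, 5, 5); releases (1, 3, 0, 0), pool now (7, 5, 5, 5)
  T3: need (7, 1, 5, 4) fits (7, 5, 5, 5); releases (0, 0, 1, 1), pool now (7, 5, 6, 6)
  T8: need (5, 4, 1, 6) fits (7, 5, 6, 6); releases (2, 0, 0, 3), pool now (9, 5, 6, 9)
  T1: need (6, 4, 6, 9) fits (9, 5, 6, 9); releases (2, 2, 1, 2), pool now (11, 7, 7, 11)


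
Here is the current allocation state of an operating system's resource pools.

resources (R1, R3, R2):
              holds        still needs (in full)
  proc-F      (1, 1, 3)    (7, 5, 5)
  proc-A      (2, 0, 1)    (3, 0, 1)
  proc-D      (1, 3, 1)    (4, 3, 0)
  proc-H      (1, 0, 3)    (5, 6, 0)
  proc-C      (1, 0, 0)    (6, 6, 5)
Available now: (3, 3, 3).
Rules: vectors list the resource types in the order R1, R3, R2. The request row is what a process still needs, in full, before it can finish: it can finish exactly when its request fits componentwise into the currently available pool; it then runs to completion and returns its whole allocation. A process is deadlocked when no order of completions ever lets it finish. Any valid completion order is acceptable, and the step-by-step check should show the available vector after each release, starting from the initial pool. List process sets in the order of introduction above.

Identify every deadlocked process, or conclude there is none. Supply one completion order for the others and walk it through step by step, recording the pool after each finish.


No process is deadlocked.
Key observation: proc-A fits the free pool immediately, and its release cascades until everyone finishes.
One completion order for the rest: proc-A, proc-D, proc-C, proc-H, proc-F. Check, step by step:
  pool = (3, 3, 3)
  run proc-A (needs (3, 0, 1), free (3, 3, 3)); after release of (2, 0, 1) the pool is (5, 3, 4)
  run proc-D (needs (4, 3, 0), free (5, 3, 4)); after release of (1, 3, 1) the pool is (6, 6, 5)
  run proc-C (needs (6, 6, 5), free (6, 6, 5)); after release of (1, 0, 0) the pool is (7, 6, 5)
  run proc-H (needs (5, 6, 0), free (7, 6, 5)); after release of (1, 0, 3) the pool is (8, 6, 8)
  run proc-F (needs (7, 5, 5), free (8, 6, 8)); after release of (1, 1, 3) the pool is (9, 7, 11)
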